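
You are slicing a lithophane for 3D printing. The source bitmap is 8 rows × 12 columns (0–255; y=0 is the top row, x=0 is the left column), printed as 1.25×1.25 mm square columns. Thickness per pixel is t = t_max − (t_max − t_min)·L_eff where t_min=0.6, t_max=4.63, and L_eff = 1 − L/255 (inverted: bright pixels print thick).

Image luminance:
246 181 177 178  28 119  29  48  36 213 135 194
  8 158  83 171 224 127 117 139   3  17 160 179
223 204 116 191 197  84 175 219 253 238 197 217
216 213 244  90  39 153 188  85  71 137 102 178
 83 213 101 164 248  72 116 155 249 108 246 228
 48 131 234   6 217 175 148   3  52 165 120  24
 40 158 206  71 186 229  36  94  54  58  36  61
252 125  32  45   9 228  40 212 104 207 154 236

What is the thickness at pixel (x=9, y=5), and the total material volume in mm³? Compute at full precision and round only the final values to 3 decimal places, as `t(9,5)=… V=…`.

t(9,5)=3.208 V=415.437

span = t_max - t_min = 4.63 - 0.6 = 4.030
L(9,5) = 165, L_eff = 1 - 165/255 = 0.352941 (inverted)
t(9,5) = 4.63 - 4.030·0.352941 = 3.208
Σt over all 8·12 pixels = 2259979/8500 ≈ 265.8798824
V = pitch²·Σt = 1.25²·2259979/8500 = 415.437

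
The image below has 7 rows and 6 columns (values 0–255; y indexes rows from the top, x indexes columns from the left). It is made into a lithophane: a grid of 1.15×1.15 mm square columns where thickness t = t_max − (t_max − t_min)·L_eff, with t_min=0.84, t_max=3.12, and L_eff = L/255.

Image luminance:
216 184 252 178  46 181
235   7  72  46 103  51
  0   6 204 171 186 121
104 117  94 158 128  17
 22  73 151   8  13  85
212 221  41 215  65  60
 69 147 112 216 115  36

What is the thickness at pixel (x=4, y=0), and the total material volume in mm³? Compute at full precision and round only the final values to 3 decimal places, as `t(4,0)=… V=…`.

t(4,0)=2.709 V=117.275

span = t_max - t_min = 3.12 - 0.84 = 2.280
L(4,0) = 46, L_eff = 46/255 = 0.180392
t(4,0) = 3.12 - 2.280·0.180392 = 2.709
Σt over all 7·6 pixels = 188438/2125 ≈ 88.6767059
V = pitch²·Σt = 1.15²·188438/2125 = 117.275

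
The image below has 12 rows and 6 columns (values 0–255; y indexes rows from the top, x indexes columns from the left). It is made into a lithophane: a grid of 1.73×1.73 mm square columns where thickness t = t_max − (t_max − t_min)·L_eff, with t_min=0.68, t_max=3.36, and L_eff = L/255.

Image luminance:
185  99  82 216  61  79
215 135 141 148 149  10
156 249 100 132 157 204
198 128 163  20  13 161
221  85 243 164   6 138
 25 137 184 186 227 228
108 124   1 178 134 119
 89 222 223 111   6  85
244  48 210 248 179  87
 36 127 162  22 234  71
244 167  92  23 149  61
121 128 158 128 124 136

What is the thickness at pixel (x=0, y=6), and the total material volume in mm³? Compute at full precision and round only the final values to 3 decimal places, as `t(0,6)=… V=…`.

t(0,6)=2.225 V=420.692

span = t_max - t_min = 3.36 - 0.68 = 2.680
L(0,6) = 108, L_eff = 108/255 = 0.423529
t(0,6) = 3.36 - 2.680·0.423529 = 2.225
Σt over all 12·6 pixels = 896092/6375 ≈ 140.5634510
V = pitch²·Σt = 1.73²·896092/6375 = 420.692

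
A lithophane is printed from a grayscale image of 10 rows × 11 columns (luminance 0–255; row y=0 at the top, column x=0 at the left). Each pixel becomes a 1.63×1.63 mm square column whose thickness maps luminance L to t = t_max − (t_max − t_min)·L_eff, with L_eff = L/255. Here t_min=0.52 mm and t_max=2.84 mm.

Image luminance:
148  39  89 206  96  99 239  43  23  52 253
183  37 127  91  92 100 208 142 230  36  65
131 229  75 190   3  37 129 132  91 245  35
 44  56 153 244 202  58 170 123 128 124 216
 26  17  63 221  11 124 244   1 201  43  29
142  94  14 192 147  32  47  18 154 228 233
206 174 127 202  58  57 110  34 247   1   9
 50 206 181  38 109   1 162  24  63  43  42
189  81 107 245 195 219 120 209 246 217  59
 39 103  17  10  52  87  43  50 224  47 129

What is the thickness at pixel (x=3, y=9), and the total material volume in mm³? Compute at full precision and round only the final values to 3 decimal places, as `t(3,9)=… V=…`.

span = t_max - t_min = 2.84 - 0.52 = 2.320
L(3,9) = 10, L_eff = 10/255 = 0.039216
t(3,9) = 2.84 - 2.320·0.039216 = 2.749
Σt over all 10·11 pixels = 1265042/6375 ≈ 198.4379608
V = pitch²·Σt = 1.63²·1265042/6375 = 527.230

t(3,9)=2.749 V=527.230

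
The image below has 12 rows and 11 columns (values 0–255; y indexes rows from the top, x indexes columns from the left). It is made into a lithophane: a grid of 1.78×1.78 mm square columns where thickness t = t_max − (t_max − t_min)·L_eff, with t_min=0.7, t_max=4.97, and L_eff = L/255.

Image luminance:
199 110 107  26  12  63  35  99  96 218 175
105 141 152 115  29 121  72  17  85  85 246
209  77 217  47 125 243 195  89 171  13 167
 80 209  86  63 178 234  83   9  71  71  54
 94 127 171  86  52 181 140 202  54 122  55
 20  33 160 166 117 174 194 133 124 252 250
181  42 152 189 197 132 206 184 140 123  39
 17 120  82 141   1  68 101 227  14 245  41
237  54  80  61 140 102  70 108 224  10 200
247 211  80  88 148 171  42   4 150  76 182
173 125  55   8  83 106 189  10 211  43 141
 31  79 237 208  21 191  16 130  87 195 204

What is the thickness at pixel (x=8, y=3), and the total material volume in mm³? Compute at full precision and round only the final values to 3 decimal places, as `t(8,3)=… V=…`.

t(8,3)=3.781 V=1241.599

span = t_max - t_min = 4.97 - 0.7 = 4.270
L(8,3) = 71, L_eff = 71/255 = 0.278431
t(8,3) = 4.97 - 4.270·0.278431 = 3.781
Σt over all 12·11 pixels = 146951/375 ≈ 391.8693333
V = pitch²·Σt = 1.78²·146951/375 = 1241.599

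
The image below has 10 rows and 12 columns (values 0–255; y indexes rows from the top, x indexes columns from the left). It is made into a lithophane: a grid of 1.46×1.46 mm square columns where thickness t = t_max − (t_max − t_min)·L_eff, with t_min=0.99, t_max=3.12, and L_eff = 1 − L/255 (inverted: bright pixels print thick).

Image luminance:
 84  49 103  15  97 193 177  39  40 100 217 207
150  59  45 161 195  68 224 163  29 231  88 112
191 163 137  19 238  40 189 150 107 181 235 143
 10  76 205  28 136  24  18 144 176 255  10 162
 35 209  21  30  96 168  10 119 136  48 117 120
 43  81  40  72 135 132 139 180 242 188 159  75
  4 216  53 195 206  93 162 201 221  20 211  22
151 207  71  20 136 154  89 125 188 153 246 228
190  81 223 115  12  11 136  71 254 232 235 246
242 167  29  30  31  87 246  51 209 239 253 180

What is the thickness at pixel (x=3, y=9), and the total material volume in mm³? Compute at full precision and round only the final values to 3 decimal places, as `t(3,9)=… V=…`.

t(3,9)=1.241 V=527.789

span = t_max - t_min = 3.12 - 0.99 = 2.130
L(3,9) = 30, L_eff = 1 - 30/255 = 0.882353 (inverted)
t(3,9) = 3.12 - 2.130·0.882353 = 1.241
Σt over all 10·12 pixels = 105231/425 ≈ 247.6023529
V = pitch²·Σt = 1.46²·105231/425 = 527.789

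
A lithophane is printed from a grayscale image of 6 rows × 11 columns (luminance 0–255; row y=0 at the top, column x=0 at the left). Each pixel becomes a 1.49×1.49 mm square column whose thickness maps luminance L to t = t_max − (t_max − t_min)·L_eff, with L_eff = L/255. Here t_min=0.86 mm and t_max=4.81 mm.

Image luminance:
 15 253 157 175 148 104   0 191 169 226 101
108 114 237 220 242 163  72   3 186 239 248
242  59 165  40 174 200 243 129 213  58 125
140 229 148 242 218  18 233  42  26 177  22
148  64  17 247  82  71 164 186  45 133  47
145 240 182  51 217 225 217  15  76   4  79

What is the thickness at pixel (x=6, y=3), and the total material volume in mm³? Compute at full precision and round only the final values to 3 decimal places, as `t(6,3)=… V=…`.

t(6,3)=1.201 V=389.473

span = t_max - t_min = 4.81 - 0.86 = 3.950
L(6,3) = 233, L_eff = 233/255 = 0.913725
t(6,3) = 4.81 - 3.950·0.913725 = 1.201
Σt over all 6·11 pixels = 178939/1020 ≈ 175.4303922
V = pitch²·Σt = 1.49²·178939/1020 = 389.473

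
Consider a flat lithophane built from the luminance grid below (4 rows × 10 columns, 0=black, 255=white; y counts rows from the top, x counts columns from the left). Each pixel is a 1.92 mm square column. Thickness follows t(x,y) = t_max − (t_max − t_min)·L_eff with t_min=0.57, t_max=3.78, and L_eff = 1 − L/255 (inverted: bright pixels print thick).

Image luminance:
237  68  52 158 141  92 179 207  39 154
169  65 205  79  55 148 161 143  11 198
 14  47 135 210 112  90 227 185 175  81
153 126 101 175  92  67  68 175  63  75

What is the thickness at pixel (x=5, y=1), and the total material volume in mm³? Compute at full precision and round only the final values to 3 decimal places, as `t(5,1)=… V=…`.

span = t_max - t_min = 3.78 - 0.57 = 3.210
L(5,1) = 148, L_eff = 1 - 148/255 = 0.419608 (inverted)
t(5,1) = 3.78 - 3.210·0.419608 = 2.433
Σt over all 4·10 pixels = 180381/2125 ≈ 84.8851765
V = pitch²·Σt = 1.92²·180381/2125 = 312.921

t(5,1)=2.433 V=312.921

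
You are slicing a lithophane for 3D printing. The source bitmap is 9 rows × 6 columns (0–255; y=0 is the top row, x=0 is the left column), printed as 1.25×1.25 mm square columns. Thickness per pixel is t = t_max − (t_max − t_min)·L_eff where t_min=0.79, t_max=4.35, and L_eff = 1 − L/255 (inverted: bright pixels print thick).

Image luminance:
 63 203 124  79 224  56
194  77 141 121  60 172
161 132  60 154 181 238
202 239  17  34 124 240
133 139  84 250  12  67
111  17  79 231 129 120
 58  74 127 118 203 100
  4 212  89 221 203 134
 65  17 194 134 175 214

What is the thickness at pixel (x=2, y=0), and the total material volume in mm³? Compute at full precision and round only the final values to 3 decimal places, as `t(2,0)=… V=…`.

t(2,0)=2.521 V=219.570

span = t_max - t_min = 4.35 - 0.79 = 3.560
L(2,0) = 124, L_eff = 1 - 124/255 = 0.513725 (inverted)
t(2,0) = 4.35 - 3.560·0.513725 = 2.521
Σt over all 9·6 pixels = 358339/2550 ≈ 140.5250980
V = pitch²·Σt = 1.25²·358339/2550 = 219.570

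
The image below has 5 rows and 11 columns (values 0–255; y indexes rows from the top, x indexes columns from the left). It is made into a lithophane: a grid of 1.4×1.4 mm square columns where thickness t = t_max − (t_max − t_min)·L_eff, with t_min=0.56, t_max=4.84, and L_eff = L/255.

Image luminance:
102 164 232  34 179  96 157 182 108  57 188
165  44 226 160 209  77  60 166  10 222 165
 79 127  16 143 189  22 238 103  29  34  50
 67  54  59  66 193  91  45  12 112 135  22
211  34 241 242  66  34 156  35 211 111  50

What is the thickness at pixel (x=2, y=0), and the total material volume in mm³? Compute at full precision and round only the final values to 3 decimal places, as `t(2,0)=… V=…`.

t(2,0)=0.946 V=315.157

span = t_max - t_min = 4.84 - 0.56 = 4.280
L(2,0) = 232, L_eff = 232/255 = 0.909804
t(2,0) = 4.84 - 4.280·0.909804 = 0.946
Σt over all 5·11 pixels = 205013/1275 ≈ 160.7945098
V = pitch²·Σt = 1.4²·205013/1275 = 315.157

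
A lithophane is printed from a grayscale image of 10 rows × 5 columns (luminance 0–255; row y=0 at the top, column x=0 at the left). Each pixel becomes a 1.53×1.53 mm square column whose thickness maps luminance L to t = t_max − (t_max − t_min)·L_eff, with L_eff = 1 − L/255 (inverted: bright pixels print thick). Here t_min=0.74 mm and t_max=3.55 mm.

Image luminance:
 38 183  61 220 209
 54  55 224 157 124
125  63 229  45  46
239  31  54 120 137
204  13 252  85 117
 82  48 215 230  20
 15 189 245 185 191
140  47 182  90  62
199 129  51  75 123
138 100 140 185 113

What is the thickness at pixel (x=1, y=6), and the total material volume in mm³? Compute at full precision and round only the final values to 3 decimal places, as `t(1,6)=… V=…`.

span = t_max - t_min = 3.55 - 0.74 = 2.810
L(1,6) = 189, L_eff = 1 - 189/255 = 0.258824 (inverted)
t(1,6) = 3.55 - 2.810·0.258824 = 2.823
Σt over all 10·5 pixels = 902633/8500 ≈ 106.1921176
V = pitch²·Σt = 1.53²·902633/8500 = 248.585

t(1,6)=2.823 V=248.585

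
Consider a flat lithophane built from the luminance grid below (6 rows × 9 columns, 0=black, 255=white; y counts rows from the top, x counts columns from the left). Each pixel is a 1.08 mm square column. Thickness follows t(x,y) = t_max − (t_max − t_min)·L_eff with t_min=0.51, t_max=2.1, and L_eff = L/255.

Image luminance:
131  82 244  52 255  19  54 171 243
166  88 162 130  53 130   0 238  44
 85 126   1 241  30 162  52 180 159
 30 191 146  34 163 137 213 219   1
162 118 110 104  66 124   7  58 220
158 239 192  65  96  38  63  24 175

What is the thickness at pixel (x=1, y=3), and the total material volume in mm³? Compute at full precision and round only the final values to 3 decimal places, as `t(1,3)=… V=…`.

t(1,3)=0.909 V=85.353

span = t_max - t_min = 2.1 - 0.51 = 1.590
L(1,3) = 191, L_eff = 191/255 = 0.749020
t(1,3) = 2.1 - 1.590·0.749020 = 0.909
Σt over all 6·9 pixels = 621997/8500 ≈ 73.1761176
V = pitch²·Σt = 1.08²·621997/8500 = 85.353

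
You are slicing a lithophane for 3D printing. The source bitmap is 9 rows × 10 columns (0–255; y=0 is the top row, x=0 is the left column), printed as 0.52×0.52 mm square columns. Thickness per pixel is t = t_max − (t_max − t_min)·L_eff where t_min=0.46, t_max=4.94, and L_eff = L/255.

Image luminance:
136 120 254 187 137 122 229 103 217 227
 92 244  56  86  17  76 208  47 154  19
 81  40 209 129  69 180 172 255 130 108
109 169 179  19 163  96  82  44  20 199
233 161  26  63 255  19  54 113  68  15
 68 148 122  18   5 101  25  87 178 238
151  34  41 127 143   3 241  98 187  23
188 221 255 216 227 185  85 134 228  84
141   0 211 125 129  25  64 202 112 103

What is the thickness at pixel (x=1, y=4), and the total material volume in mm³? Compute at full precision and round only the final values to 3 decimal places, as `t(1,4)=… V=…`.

t(1,4)=2.111 V=67.185

span = t_max - t_min = 4.94 - 0.46 = 4.480
L(1,4) = 161, L_eff = 161/255 = 0.631373
t(1,4) = 4.94 - 4.480·0.631373 = 2.111
Σt over all 9·10 pixels = 1583957/6375 ≈ 248.4638431
V = pitch²·Σt = 0.52²·1583957/6375 = 67.185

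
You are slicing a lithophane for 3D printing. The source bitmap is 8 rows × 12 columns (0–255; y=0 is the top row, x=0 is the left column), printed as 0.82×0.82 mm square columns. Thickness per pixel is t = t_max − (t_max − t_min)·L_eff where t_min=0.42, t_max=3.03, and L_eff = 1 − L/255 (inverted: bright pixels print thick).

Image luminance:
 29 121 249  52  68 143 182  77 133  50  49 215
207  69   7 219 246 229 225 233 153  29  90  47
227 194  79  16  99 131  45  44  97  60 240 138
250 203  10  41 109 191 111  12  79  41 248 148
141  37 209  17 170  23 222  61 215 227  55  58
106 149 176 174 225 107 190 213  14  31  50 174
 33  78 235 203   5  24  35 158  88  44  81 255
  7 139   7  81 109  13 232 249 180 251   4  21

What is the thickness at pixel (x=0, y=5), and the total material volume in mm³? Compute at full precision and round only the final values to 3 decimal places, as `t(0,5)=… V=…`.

t(0,5)=1.505 V=106.332

span = t_max - t_min = 3.03 - 0.42 = 2.610
L(0,5) = 106, L_eff = 1 - 106/255 = 0.584314 (inverted)
t(0,5) = 3.03 - 2.610·0.584314 = 1.505
Σt over all 8·12 pixels = 1344177/8500 ≈ 158.1384706
V = pitch²·Σt = 0.82²·1344177/8500 = 106.332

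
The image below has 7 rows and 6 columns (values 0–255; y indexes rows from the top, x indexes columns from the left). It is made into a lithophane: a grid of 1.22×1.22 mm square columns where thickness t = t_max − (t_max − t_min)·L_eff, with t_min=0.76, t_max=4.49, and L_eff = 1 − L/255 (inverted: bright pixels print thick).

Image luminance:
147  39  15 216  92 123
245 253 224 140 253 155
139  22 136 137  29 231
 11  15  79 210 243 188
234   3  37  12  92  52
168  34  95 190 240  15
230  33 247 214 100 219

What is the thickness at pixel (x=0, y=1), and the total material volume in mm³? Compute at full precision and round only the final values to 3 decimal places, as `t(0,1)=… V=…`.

t(0,1)=4.344 V=168.494

span = t_max - t_min = 4.49 - 0.76 = 3.730
L(0,1) = 245, L_eff = 1 - 245/255 = 0.039216 (inverted)
t(0,1) = 4.49 - 3.730·0.039216 = 4.344
Σt over all 7·6 pixels = 2886721/25500 ≈ 113.2047451
V = pitch²·Σt = 1.22²·2886721/25500 = 168.494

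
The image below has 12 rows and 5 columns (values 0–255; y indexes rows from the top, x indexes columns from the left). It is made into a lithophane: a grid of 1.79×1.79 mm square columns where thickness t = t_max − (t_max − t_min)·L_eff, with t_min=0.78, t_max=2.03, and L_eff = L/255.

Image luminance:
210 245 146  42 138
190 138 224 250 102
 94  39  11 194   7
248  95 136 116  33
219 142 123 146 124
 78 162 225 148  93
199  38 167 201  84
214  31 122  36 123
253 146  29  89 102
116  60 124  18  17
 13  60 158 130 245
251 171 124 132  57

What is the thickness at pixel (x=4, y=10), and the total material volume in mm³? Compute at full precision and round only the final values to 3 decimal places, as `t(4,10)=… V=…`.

t(4,10)=0.829 V=270.451

span = t_max - t_min = 2.03 - 0.78 = 1.250
L(4,10) = 245, L_eff = 245/255 = 0.960784
t(4,10) = 2.03 - 1.250·0.960784 = 0.829
Σt over all 12·5 pixels = 21524/255 ≈ 84.4078431
V = pitch²·Σt = 1.79²·21524/255 = 270.451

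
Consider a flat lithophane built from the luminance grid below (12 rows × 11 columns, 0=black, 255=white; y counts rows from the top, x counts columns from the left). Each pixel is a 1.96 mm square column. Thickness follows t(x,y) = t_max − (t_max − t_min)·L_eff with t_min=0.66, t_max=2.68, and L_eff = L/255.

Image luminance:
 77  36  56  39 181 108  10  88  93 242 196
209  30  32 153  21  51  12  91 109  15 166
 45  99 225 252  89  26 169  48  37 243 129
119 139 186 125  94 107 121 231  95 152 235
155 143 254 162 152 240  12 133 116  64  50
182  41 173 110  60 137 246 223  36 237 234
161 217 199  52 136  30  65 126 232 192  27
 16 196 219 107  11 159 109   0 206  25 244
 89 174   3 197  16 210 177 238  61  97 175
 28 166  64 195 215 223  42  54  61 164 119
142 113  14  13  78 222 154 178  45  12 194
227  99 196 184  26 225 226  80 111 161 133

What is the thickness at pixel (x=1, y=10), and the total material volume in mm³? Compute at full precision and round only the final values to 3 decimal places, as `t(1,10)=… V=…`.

span = t_max - t_min = 2.68 - 0.66 = 2.020
L(1,10) = 113, L_eff = 113/255 = 0.443137
t(1,10) = 2.68 - 2.020·0.443137 = 1.785
Σt over all 12·11 pixels = 2846869/12750 ≈ 223.2838431
V = pitch²·Σt = 1.96²·2846869/12750 = 857.767

t(1,10)=1.785 V=857.767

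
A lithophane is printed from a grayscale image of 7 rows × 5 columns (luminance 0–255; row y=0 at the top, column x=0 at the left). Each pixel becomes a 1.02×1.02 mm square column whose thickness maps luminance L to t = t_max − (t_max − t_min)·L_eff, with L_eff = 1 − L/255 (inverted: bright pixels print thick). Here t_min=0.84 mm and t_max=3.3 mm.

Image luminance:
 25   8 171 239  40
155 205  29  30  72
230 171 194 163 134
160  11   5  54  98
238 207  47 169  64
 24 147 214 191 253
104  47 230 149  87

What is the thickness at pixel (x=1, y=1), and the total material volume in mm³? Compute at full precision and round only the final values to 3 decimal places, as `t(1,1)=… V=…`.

span = t_max - t_min = 3.3 - 0.84 = 2.460
L(1,1) = 205, L_eff = 1 - 205/255 = 0.196078 (inverted)
t(1,1) = 3.3 - 2.460·0.196078 = 2.818
Σt over all 7·5 pixels = 60783/850 ≈ 71.5094118
V = pitch²·Σt = 1.02²·60783/850 = 74.398

t(1,1)=2.818 V=74.398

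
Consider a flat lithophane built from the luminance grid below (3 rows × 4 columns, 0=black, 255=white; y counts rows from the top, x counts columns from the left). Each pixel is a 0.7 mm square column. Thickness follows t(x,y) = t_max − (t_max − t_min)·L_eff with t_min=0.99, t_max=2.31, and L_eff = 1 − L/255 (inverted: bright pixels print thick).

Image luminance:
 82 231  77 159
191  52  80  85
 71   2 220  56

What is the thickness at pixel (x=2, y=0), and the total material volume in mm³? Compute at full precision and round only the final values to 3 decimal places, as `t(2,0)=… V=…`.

span = t_max - t_min = 2.31 - 0.99 = 1.320
L(2,0) = 77, L_eff = 1 - 77/255 = 0.698039 (inverted)
t(2,0) = 2.31 - 1.320·0.698039 = 1.389
Σt over all 3·4 pixels = 39611/2125 ≈ 18.6404706
V = pitch²·Σt = 0.7²·39611/2125 = 9.134

t(2,0)=1.389 V=9.134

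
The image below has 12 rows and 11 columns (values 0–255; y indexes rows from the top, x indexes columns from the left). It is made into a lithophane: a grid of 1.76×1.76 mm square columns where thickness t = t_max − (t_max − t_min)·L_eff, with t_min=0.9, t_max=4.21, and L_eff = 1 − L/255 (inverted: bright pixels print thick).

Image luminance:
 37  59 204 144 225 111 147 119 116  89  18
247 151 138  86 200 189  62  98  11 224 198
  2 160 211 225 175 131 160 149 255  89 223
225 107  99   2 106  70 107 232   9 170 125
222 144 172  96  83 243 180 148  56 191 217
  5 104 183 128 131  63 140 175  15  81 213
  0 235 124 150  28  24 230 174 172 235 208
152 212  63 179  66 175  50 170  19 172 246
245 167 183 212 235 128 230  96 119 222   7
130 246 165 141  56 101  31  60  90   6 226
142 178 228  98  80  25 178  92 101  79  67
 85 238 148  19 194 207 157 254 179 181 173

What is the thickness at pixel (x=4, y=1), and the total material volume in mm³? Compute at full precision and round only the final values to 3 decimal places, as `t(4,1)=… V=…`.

t(4,1)=3.496 V=1098.897

span = t_max - t_min = 4.21 - 0.9 = 3.310
L(4,1) = 200, L_eff = 1 - 200/255 = 0.215686 (inverted)
t(4,1) = 4.21 - 3.310·0.215686 = 3.496
Σt over all 12·11 pixels = 4523159/12750 ≈ 354.7575686
V = pitch²·Σt = 1.76²·4523159/12750 = 1098.897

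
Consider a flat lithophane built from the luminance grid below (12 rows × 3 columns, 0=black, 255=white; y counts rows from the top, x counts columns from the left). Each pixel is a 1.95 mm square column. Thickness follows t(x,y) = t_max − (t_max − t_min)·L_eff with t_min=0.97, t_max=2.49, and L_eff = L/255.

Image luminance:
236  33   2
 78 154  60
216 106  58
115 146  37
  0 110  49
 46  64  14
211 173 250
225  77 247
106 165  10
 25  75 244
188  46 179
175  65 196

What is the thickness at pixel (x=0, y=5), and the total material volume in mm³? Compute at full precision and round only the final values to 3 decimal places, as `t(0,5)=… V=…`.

span = t_max - t_min = 2.49 - 0.97 = 1.520
L(0,5) = 46, L_eff = 46/255 = 0.180392
t(0,5) = 2.49 - 1.520·0.180392 = 2.216
Σt over all 12·3 pixels = 412577/6375 ≈ 64.7179608
V = pitch²·Σt = 1.95²·412577/6375 = 246.090

t(0,5)=2.216 V=246.090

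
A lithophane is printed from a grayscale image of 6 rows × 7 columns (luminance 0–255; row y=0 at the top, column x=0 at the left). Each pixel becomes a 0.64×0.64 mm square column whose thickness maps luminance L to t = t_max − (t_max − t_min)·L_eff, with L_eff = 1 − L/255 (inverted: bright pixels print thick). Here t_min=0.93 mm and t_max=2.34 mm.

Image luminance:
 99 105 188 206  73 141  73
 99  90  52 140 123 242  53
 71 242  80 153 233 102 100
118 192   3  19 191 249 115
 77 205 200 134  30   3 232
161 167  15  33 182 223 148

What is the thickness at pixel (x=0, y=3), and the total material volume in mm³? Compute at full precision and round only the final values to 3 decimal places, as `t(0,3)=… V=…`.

t(0,3)=1.582 V=28.143

span = t_max - t_min = 2.34 - 0.93 = 1.410
L(0,3) = 118, L_eff = 1 - 118/255 = 0.537255 (inverted)
t(0,3) = 2.34 - 1.410·0.537255 = 1.582
Σt over all 6·7 pixels = 146006/2125 ≈ 68.7087059
V = pitch²·Σt = 0.64²·146006/2125 = 28.143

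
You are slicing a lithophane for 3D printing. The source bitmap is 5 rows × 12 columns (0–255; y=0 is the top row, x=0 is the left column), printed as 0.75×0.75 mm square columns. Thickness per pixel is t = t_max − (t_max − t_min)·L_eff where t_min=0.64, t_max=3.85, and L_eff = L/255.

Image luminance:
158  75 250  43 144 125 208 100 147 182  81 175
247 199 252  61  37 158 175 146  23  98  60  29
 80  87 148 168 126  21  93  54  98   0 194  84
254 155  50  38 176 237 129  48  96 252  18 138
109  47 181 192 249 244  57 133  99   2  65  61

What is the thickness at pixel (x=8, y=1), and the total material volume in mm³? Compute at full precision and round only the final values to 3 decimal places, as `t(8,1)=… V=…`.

span = t_max - t_min = 3.85 - 0.64 = 3.210
L(8,1) = 23, L_eff = 23/255 = 0.090196
t(8,1) = 3.85 - 3.210·0.090196 = 3.560
Σt over all 5·12 pixels = 294102/2125 ≈ 138.4009412
V = pitch²·Σt = 0.75²·294102/2125 = 77.851

t(8,1)=3.560 V=77.851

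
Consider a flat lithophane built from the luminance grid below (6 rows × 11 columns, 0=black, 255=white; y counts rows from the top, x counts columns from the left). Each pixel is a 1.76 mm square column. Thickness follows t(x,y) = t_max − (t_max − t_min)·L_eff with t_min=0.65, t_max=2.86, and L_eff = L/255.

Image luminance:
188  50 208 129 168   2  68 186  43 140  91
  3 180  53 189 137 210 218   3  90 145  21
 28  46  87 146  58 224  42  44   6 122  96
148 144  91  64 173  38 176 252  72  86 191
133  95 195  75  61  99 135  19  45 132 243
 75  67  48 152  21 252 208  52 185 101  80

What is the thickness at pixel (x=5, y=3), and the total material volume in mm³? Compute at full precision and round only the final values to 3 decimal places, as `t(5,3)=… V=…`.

span = t_max - t_min = 2.86 - 0.65 = 2.210
L(5,3) = 38, L_eff = 38/255 = 0.149020
t(5,3) = 2.86 - 2.210·0.149020 = 2.531
Σt over all 6·11 pixels = 125.242
V = pitch²·Σt = 1.76²·125.242 = 387.950

t(5,3)=2.531 V=387.950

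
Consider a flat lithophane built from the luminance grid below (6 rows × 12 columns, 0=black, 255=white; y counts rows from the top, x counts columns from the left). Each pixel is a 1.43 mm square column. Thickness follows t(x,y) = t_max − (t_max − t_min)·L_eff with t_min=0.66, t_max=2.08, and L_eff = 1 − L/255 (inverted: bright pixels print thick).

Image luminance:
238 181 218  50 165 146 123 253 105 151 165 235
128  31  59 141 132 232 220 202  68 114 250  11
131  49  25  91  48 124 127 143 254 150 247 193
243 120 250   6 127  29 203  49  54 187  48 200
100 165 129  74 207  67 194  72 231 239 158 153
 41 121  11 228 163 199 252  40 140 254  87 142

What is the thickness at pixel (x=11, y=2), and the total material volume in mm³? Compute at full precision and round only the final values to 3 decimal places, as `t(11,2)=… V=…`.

span = t_max - t_min = 2.08 - 0.66 = 1.420
L(11,2) = 193, L_eff = 1 - 193/255 = 0.243137 (inverted)
t(11,2) = 2.08 - 1.420·0.243137 = 1.735
Σt over all 6·12 pixels = 78169/750 ≈ 104.2253333
V = pitch²·Σt = 1.43²·78169/750 = 213.130

t(11,2)=1.735 V=213.130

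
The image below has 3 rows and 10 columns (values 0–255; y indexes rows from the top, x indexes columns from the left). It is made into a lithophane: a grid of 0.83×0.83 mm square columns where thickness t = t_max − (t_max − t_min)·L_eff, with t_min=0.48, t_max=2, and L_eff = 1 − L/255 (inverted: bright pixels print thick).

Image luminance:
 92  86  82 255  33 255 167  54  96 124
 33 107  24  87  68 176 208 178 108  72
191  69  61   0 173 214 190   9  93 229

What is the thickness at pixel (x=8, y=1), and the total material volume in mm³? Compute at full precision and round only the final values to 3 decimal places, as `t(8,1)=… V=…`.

t(8,1)=1.124 V=24.432

span = t_max - t_min = 2 - 0.48 = 1.520
L(8,1) = 108, L_eff = 1 - 108/255 = 0.576471 (inverted)
t(8,1) = 2 - 1.520·0.576471 = 1.124
Σt over all 3·10 pixels = 75364/2125 ≈ 35.4654118
V = pitch²·Σt = 0.83²·75364/2125 = 24.432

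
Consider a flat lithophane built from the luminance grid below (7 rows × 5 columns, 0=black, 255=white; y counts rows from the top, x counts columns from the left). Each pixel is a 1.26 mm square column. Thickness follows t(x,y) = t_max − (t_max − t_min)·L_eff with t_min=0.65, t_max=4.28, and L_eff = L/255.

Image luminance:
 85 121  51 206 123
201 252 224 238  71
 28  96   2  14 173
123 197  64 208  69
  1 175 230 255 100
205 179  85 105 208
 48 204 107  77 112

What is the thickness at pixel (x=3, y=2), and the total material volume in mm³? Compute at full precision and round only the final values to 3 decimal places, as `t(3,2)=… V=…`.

t(3,2)=4.081 V=133.026

span = t_max - t_min = 4.28 - 0.65 = 3.630
L(3,2) = 14, L_eff = 14/255 = 0.054902
t(3,2) = 4.28 - 3.630·0.054902 = 4.081
Σt over all 7·5 pixels = 712223/8500 ≈ 83.7909412
V = pitch²·Σt = 1.26²·712223/8500 = 133.026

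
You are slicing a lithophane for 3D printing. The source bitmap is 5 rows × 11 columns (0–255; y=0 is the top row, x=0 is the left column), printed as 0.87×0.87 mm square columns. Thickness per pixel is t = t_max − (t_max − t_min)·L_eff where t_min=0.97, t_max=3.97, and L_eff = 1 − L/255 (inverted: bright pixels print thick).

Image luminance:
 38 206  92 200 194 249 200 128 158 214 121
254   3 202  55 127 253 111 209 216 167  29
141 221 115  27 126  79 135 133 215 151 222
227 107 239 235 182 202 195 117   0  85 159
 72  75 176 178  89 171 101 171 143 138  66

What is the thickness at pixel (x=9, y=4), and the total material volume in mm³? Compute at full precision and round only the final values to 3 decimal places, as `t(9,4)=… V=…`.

t(9,4)=2.594 V=112.678

span = t_max - t_min = 3.97 - 0.97 = 3.000
L(9,4) = 138, L_eff = 1 - 138/255 = 0.458824 (inverted)
t(9,4) = 3.97 - 3.000·0.458824 = 2.594
Σt over all 5·11 pixels = 10123/68 ≈ 148.8676471
V = pitch²·Σt = 0.87²·10123/68 = 112.678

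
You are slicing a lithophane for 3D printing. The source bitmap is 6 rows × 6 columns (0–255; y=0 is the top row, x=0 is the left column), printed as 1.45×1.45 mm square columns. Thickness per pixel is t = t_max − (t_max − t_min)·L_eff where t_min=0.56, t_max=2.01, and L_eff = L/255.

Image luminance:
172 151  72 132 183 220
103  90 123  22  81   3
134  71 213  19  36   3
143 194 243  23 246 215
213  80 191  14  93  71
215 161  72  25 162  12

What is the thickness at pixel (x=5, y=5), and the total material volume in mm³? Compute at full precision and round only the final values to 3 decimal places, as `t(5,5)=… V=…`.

t(5,5)=1.942 V=101.912

span = t_max - t_min = 2.01 - 0.56 = 1.450
L(5,5) = 12, L_eff = 12/255 = 0.047059
t(5,5) = 2.01 - 1.450·0.047059 = 1.942
Σt over all 6·6 pixels = 247207/5100 ≈ 48.4719608
V = pitch²·Σt = 1.45²·247207/5100 = 101.912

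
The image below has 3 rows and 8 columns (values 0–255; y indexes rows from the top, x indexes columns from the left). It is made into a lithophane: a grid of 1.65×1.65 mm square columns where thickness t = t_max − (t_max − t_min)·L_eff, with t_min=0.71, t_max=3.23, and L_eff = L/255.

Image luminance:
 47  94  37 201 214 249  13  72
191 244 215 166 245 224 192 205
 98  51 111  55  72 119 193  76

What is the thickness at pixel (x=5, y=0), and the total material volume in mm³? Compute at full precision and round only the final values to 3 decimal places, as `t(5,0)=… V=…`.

span = t_max - t_min = 3.23 - 0.71 = 2.520
L(5,0) = 249, L_eff = 249/255 = 0.976471
t(5,0) = 3.23 - 2.520·0.976471 = 0.769
Σt over all 3·8 pixels = 93666/2125 ≈ 44.0781176
V = pitch²·Σt = 1.65²·93666/2125 = 120.003

t(5,0)=0.769 V=120.003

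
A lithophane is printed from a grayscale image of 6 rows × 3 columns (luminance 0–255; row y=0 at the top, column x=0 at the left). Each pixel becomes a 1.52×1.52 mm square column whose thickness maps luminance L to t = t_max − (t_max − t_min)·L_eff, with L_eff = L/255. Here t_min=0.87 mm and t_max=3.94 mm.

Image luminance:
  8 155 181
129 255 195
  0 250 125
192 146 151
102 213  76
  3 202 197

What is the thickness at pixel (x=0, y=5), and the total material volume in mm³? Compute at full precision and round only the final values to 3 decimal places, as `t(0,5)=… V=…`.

span = t_max - t_min = 3.94 - 0.87 = 3.070
L(0,5) = 3, L_eff = 3/255 = 0.011765
t(0,5) = 3.94 - 3.070·0.011765 = 3.904
Σt over all 6·3 pixels = 3388/85 ≈ 39.8588235
V = pitch²·Σt = 1.52²·3388/85 = 92.090

t(0,5)=3.904 V=92.090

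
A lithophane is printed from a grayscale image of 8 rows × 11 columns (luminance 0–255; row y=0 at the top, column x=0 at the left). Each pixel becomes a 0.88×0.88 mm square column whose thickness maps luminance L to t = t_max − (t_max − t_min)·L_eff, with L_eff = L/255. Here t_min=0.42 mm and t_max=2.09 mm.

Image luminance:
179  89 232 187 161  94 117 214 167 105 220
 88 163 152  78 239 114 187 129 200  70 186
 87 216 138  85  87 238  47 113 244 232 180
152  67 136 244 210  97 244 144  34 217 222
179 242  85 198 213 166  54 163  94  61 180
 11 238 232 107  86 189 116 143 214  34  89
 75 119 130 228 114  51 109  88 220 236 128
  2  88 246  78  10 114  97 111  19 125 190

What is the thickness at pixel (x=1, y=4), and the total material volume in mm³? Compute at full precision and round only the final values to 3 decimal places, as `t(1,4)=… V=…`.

t(1,4)=0.505 V=79.150

span = t_max - t_min = 2.09 - 0.42 = 1.670
L(1,4) = 242, L_eff = 242/255 = 0.949020
t(1,4) = 2.09 - 1.670·0.949020 = 0.505
Σt over all 8·11 pixels = 868767/8500 ≈ 102.2078824
V = pitch²·Σt = 0.88²·868767/8500 = 79.150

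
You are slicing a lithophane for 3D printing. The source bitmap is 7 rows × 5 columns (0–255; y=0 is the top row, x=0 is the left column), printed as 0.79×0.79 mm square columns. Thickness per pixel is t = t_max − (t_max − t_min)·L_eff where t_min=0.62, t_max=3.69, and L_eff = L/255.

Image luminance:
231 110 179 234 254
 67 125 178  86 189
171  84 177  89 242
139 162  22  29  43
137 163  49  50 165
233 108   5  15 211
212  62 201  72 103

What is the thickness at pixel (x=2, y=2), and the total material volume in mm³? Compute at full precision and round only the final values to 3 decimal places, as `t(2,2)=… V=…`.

t(2,2)=1.559 V=46.062

span = t_max - t_min = 3.69 - 0.62 = 3.070
L(2,2) = 177, L_eff = 177/255 = 0.694118
t(2,2) = 3.69 - 3.070·0.694118 = 1.559
Σt over all 7·5 pixels = 941023/12750 ≈ 73.8057255
V = pitch²·Σt = 0.79²·941023/12750 = 46.062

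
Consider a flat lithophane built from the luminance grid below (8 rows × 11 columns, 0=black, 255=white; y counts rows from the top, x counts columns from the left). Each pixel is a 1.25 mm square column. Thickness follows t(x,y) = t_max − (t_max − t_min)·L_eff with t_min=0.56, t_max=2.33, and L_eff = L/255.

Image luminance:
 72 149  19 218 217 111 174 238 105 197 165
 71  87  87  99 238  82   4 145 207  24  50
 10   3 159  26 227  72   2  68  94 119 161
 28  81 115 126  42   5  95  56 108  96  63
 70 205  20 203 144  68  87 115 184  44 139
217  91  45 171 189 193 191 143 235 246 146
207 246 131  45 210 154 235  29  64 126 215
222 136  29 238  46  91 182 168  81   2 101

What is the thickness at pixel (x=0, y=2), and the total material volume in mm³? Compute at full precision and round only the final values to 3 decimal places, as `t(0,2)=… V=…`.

span = t_max - t_min = 2.33 - 0.56 = 1.770
L(0,2) = 10, L_eff = 10/255 = 0.039216
t(0,2) = 2.33 - 1.770·0.039216 = 2.261
Σt over all 8·11 pixels = 1116319/8500 ≈ 131.3316471
V = pitch²·Σt = 1.25²·1116319/8500 = 205.206

t(0,2)=2.261 V=205.206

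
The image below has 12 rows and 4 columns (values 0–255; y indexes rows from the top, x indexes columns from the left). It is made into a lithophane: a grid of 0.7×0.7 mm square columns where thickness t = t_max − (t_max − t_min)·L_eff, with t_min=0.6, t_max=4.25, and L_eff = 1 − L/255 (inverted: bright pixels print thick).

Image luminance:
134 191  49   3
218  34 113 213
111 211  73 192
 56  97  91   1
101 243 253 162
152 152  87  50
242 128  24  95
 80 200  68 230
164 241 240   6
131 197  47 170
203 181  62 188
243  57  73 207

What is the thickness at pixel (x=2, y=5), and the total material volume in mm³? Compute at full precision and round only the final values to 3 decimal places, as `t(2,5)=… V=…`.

span = t_max - t_min = 4.25 - 0.6 = 3.650
L(2,5) = 87, L_eff = 1 - 87/255 = 0.658824 (inverted)
t(2,5) = 4.25 - 3.650·0.658824 = 1.845
Σt over all 12·4 pixels = 154688/1275 ≈ 121.3239216
V = pitch²·Σt = 0.7²·154688/1275 = 59.449

t(2,5)=1.845 V=59.449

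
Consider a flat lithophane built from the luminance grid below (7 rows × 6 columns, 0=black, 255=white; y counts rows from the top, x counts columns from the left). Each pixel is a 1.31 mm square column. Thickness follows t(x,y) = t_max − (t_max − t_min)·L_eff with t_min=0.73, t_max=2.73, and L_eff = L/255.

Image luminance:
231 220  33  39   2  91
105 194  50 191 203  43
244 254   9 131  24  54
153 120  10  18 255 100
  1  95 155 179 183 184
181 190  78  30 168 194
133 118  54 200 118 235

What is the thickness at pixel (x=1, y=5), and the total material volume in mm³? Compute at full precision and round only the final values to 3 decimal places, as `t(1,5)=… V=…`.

t(1,5)=1.240 V=125.836

span = t_max - t_min = 2.73 - 0.73 = 2.000
L(1,5) = 190, L_eff = 190/255 = 0.745098
t(1,5) = 2.73 - 2.000·0.745098 = 1.240
Σt over all 7·6 pixels = 10999/150 ≈ 73.3266667
V = pitch²·Σt = 1.31²·10999/150 = 125.836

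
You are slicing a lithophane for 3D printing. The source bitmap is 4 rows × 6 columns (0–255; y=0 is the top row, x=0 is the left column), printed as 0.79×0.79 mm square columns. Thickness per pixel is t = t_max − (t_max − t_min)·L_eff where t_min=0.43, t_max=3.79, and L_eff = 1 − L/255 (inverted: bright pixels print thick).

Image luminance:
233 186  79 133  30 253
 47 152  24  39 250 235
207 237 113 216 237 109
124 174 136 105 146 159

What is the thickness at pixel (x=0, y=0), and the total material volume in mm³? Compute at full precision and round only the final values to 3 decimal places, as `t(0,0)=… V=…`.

t(0,0)=3.500 V=36.242

span = t_max - t_min = 3.79 - 0.43 = 3.360
L(0,0) = 233, L_eff = 1 - 233/255 = 0.086275 (inverted)
t(0,0) = 3.79 - 3.360·0.086275 = 3.500
Σt over all 4·6 pixels = 123402/2125 ≈ 58.0715294
V = pitch²·Σt = 0.79²·123402/2125 = 36.242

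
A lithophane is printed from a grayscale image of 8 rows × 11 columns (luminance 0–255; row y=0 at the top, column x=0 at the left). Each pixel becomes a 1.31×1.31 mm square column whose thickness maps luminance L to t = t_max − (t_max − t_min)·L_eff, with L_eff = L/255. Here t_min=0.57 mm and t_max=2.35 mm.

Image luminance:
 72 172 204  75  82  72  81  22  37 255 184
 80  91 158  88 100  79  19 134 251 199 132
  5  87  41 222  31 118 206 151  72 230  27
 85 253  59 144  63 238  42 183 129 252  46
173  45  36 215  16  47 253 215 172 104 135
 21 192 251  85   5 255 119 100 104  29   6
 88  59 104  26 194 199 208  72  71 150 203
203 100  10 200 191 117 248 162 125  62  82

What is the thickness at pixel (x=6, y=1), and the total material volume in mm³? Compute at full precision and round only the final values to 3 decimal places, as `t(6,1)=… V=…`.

span = t_max - t_min = 2.35 - 0.57 = 1.780
L(6,1) = 19, L_eff = 19/255 = 0.074510
t(6,1) = 2.35 - 1.780·0.074510 = 2.217
Σt over all 8·11 pixels = 1682353/12750 ≈ 131.9492549
V = pitch²·Σt = 1.31²·1682353/12750 = 226.438

t(6,1)=2.217 V=226.438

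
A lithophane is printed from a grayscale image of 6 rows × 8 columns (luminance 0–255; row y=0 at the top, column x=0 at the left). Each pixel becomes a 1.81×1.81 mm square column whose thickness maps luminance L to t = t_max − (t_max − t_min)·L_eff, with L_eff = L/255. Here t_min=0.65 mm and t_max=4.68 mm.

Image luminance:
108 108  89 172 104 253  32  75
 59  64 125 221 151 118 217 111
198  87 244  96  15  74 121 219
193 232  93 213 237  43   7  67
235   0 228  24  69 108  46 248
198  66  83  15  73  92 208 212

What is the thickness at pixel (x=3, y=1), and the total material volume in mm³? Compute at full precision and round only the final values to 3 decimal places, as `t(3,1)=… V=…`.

span = t_max - t_min = 4.68 - 0.65 = 4.030
L(3,1) = 221, L_eff = 221/255 = 0.866667
t(3,1) = 4.68 - 4.030·0.866667 = 1.187
Σt over all 6·8 pixels = 1096589/8500 ≈ 129.0104706
V = pitch²·Σt = 1.81²·1096589/8500 = 422.651

t(3,1)=1.187 V=422.651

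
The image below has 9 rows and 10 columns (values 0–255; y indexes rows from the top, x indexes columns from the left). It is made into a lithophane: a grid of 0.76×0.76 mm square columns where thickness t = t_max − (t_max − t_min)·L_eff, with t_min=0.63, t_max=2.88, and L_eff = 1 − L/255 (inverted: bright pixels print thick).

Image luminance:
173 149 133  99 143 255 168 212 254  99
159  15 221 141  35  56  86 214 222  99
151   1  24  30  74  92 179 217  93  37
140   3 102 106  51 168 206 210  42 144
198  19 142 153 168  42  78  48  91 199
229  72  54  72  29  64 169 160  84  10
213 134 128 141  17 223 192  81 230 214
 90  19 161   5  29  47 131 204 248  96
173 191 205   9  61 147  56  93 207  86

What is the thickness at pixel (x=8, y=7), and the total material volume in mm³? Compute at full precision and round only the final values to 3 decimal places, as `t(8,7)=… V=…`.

t(8,7)=2.818 V=88.378

span = t_max - t_min = 2.88 - 0.63 = 2.250
L(8,7) = 248, L_eff = 1 - 248/255 = 0.027451 (inverted)
t(8,7) = 2.88 - 2.250·0.027451 = 2.818
Σt over all 9·10 pixels = 52023/340 ≈ 153.0088235
V = pitch²·Σt = 0.76²·52023/340 = 88.378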